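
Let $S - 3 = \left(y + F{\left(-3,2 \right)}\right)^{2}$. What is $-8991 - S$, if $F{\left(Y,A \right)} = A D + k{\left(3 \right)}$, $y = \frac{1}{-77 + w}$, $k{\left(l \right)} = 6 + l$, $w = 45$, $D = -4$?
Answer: $- \frac{9210817}{1024} \approx -8994.9$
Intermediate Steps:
$y = - \frac{1}{32}$ ($y = \frac{1}{-77 + 45} = \frac{1}{-32} = - \frac{1}{32} \approx -0.03125$)
$F{\left(Y,A \right)} = 9 - 4 A$ ($F{\left(Y,A \right)} = A \left(-4\right) + \left(6 + 3\right) = - 4 A + 9 = 9 - 4 A$)
$S = \frac{4033}{1024}$ ($S = 3 + \left(- \frac{1}{32} + \left(9 - 8\right)\right)^{2} = 3 + \left(- \frac{1}{32} + 1\right)^{2} = 3 + \left(\frac{31}{32}\right)^{2} = 3 + \frac{961}{1024} = \frac{4033}{1024} \approx 3.9385$)
$-8991 - S = -8991 - \frac{4033}{1024} = - \frac{9210817}{1024}$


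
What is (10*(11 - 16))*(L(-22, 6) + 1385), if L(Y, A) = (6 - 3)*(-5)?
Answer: -68500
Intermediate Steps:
L(Y, A) = -15 (L(Y, A) = 3*(-5) = -15)
(10*(11 - 16))*(L(-22, 6) + 1385) = (10*(11 - 16))*(-15 + 1385) = (10*(-5))*1370 = -50*1370 = -68500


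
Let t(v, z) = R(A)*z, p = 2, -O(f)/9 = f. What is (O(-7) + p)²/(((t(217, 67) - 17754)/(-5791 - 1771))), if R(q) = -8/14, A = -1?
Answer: 111823075/62273 ≈ 1795.7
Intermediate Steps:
R(q) = -4/7 (R(q) = -8*1/14 = -4/7)
O(f) = -9*f
t(v, z) = -4*z/7
(O(-7) + p)²/(((t(217, 67) - 17754)/(-5791 - 1771))) = (-9*(-7) + 2)²/(((-4/7*67 - 17754)/(-5791 - 1771))) = (63 + 2)²/(((-268/7 - 17754)/(-7562))) = 65²/((-124546/7*(-1/7562))) = 4225/(62273/26467) = 4225*(26467/62273) = 111823075/62273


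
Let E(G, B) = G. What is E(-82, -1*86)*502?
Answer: -41164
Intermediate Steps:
E(-82, -1*86)*502 = -82*502 = -41164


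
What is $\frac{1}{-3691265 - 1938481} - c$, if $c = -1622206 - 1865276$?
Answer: $\frac{19633637839571}{5629746} \approx 3.4875 \cdot 10^{6}$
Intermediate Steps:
$c = -3487482$
$\frac{1}{-3691265 - 1938481} - c = \frac{1}{-3691265 - 1938481} - -3487482 = \frac{1}{-5629746} + 3487482 = - \frac{1}{5629746} + 3487482 = \frac{19633637839571}{5629746}$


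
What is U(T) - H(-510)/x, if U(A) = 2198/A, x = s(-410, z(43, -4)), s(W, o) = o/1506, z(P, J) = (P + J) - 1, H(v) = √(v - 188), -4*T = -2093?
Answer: 1256/299 - 753*I*√698/19 ≈ 4.2007 - 1047.1*I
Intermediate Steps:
T = 2093/4 (T = -¼*(-2093) = 2093/4 ≈ 523.25)
H(v) = √(-188 + v)
z(P, J) = -1 + J + P (z(P, J) = (J + P) - 1 = -1 + J + P)
s(W, o) = o/1506 (s(W, o) = o*(1/1506) = o/1506)
x = 19/753 (x = (-1 - 4 + 43)/1506 = (1/1506)*38 = 19/753 ≈ 0.025232)
U(T) - H(-510)/x = 2198/(2093/4) - √(-188 - 510)/19/753 = 2198*(4/2093) - √(-698)*753/19 = 1256/299 - I*√698*753/19 = 1256/299 - 753*I*√698/19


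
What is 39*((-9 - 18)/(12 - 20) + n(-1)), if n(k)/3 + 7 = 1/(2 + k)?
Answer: -4563/8 ≈ -570.38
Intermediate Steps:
n(k) = -21 + 3/(2 + k)
39*((-9 - 18)/(12 - 20) + n(-1)) = 39*((-9 - 18)/(12 - 20) + 3*(-13 - 7*(-1))/(2 - 1)) = 39*(-27/(-8) + 3*(-13 + 7)/1) = 39*(-27*(-⅛) + 3*1*(-6)) = 39*(27/8 - 18) = 39*(-117/8) = -4563/8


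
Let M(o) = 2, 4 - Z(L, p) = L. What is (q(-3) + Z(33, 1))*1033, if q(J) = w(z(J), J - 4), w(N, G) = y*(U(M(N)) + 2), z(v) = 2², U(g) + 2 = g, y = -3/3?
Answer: -32023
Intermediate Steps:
Z(L, p) = 4 - L
y = -1 (y = -3*⅓ = -1)
U(g) = -2 + g
z(v) = 4
w(N, G) = -2 (w(N, G) = -((-2 + 2) + 2) = -(0 + 2) = -1*2 = -2)
q(J) = -2
(q(-3) + Z(33, 1))*1033 = (-2 + (4 - 1*33))*1033 = (-2 + (4 - 33))*1033 = (-2 - 29)*1033 = -31*1033 = -32023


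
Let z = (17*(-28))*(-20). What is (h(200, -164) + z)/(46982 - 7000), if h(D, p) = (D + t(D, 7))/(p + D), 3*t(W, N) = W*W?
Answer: 133595/539757 ≈ 0.24751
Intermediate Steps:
t(W, N) = W**2/3 (t(W, N) = (W*W)/3 = W**2/3)
z = 9520 (z = -476*(-20) = 9520)
h(D, p) = (D + D**2/3)/(D + p) (h(D, p) = (D + D**2/3)/(p + D) = (D + D**2/3)/(D + p))
(h(200, -164) + z)/(46982 - 7000) = ((1/3)*200*(3 + 200)/(200 - 164) + 9520)/(46982 - 7000) = ((1/3)*200*203/36 + 9520)/39982 = ((1/3)*200*(1/36)*203 + 9520)*(1/39982) = (10150/27 + 9520)*(1/39982) = (267190/27)*(1/39982) = 133595/539757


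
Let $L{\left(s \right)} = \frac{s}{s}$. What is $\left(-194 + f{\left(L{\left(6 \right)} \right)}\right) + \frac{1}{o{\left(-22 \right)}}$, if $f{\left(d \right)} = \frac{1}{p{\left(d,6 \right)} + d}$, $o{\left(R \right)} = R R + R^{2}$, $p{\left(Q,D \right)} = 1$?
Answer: $- \frac{187307}{968} \approx -193.5$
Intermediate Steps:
$o{\left(R \right)} = 2 R^{2}$ ($o{\left(R \right)} = R^{2} + R^{2} = 2 R^{2}$)
$L{\left(s \right)} = 1$
$f{\left(d \right)} = \frac{1}{1 + d}$
$\left(-194 + f{\left(L{\left(6 \right)} \right)}\right) + \frac{1}{o{\left(-22 \right)}} = \left(-194 + \frac{1}{1 + 1}\right) + \frac{1}{2 \left(-22\right)^{2}} = \left(-194 + \frac{1}{2}\right) + \frac{1}{2 \cdot 484} = \left(-194 + \frac{1}{2}\right) + \frac{1}{968} = - \frac{387}{2} + \frac{1}{968} = - \frac{187307}{968}$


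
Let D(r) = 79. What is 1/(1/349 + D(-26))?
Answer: 349/27572 ≈ 0.012658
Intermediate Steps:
1/(1/349 + D(-26)) = 1/(1/349 + 79) = 1/(27572/349) = 349/27572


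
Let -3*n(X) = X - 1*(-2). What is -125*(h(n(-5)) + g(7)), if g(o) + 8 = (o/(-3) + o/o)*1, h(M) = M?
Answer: 3125/3 ≈ 1041.7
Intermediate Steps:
n(X) = -⅔ - X/3 (n(X) = -(X - 1*(-2))/3 = -(X + 2)/3 = -(2 + X)/3 = -⅔ - X/3)
g(o) = -7 - o/3 (g(o) = -8 + (o/(-3) + o/o)*1 = -8 + (o*(-⅓) + 1)*1 = -8 + (-o/3 + 1)*1 = -8 + (1 - o/3)*1 = -8 + (1 - o/3) = -7 - o/3)
-125*(h(n(-5)) + g(7)) = -125*((-⅔ - ⅓*(-5)) + (-7 - ⅓*7)) = -125*((-⅔ + 5/3) + (-7 - 7/3)) = -125*(1 - 28/3) = -125*(-25/3) = 3125/3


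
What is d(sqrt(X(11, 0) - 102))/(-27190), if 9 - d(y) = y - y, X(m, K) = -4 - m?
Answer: -9/27190 ≈ -0.00033100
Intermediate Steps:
d(y) = 9 (d(y) = 9 - (y - y) = 9 - 1*0 = 9 + 0 = 9)
d(sqrt(X(11, 0) - 102))/(-27190) = 9/(-27190) = 9*(-1/27190) = -9/27190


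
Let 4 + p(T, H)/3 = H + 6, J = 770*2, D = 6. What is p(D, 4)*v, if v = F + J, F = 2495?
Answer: 72630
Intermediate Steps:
J = 1540
p(T, H) = 6 + 3*H (p(T, H) = -12 + 3*(H + 6) = -12 + 3*(6 + H) = -12 + (18 + 3*H) = 6 + 3*H)
v = 4035 (v = 2495 + 1540 = 4035)
p(D, 4)*v = (6 + 3*4)*4035 = (6 + 12)*4035 = 18*4035 = 72630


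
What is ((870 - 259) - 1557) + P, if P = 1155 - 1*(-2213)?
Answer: 2422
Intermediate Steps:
P = 3368 (P = 1155 + 2213 = 3368)
((870 - 259) - 1557) + P = ((870 - 259) - 1557) + 3368 = (611 - 1557) + 3368 = -946 + 3368 = 2422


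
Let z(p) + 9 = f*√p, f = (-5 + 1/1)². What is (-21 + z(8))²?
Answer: 2948 - 1920*√2 ≈ 232.71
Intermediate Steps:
f = 16 (f = (-5 + 1)² = (-4)² = 16)
z(p) = -9 + 16*√p
(-21 + z(8))² = (-21 + (-9 + 16*√8))² = (-21 + (-9 + 16*(2*√2)))² = (-21 + (-9 + 32*√2))² = (-30 + 32*√2)²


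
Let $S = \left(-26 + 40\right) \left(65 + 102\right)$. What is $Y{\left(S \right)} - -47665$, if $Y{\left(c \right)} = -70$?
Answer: $47595$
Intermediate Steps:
$S = 2338$ ($S = 14 \cdot 167 = 2338$)
$Y{\left(S \right)} - -47665 = -70 - -47665 = -70 + 47665 = 47595$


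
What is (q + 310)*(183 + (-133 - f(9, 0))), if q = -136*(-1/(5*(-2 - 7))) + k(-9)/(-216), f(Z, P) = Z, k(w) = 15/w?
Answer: 40779953/3240 ≈ 12586.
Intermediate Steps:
q = -9767/3240 (q = -136*(-1/(5*(-2 - 7))) + (15/(-9))/(-216) = -136/((-9*(-5))) + (15*(-⅑))*(-1/216) = -136/45 - 5/3*(-1/216) = -136*1/45 + 5/648 = -136/45 + 5/648 = -9767/3240 ≈ -3.0145)
(q + 310)*(183 + (-133 - f(9, 0))) = (-9767/3240 + 310)*(183 + (-133 - 1*9)) = 994633*(183 + (-133 - 9))/3240 = 994633*(183 - 142)/3240 = (994633/3240)*41 = 40779953/3240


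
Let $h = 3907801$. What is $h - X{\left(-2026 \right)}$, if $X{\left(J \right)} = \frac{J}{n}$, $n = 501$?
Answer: $\frac{1957810327}{501} \approx 3.9078 \cdot 10^{6}$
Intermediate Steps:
$X{\left(J \right)} = \frac{J}{501}$
$h - X{\left(-2026 \right)} = 3907801 - \frac{1}{501} \left(-2026\right) = 3907801 - - \frac{2026}{501} = 3907801 + \frac{2026}{501} = \frac{1957810327}{501}$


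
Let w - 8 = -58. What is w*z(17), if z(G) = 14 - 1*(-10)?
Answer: -1200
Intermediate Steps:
z(G) = 24 (z(G) = 14 + 10 = 24)
w = -50 (w = 8 - 58 = -50)
w*z(17) = -50*24 = -1200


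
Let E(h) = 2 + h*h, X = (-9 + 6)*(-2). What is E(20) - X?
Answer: 396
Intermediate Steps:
X = 6 (X = -3*(-2) = 6)
E(h) = 2 + h**2
E(20) - X = (2 + 20**2) - 1*6 = (2 + 400) - 6 = 402 - 6 = 396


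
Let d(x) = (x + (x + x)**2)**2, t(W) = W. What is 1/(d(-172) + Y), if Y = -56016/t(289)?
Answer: 289/4035229172928 ≈ 7.1619e-11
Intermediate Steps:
d(x) = (x + 4*x**2)**2 (d(x) = (x + (2*x)**2)**2 = (x + 4*x**2)**2)
Y = -56016/289 ≈ -193.83
1/(d(-172) + Y) = 1/((-172)**2*(1 + 4*(-172))**2 - 56016/289) = 1/(29584*(1 - 688)**2 - 56016/289) = 1/(29584*(-687)**2 - 56016/289) = 1/(29584*471969 - 56016/289) = 1/(13962730896 - 56016/289) = 1/(4035229172928/289) = 289/4035229172928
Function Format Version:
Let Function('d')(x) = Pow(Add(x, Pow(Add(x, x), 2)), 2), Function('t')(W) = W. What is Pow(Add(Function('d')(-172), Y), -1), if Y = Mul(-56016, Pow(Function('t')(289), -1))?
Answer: Rational(289, 4035229172928) ≈ 7.1619e-11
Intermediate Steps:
Function('d')(x) = Pow(Add(x, Mul(4, Pow(x, 2))), 2) (Function('d')(x) = Pow(Add(x, Pow(Mul(2, x), 2)), 2) = Pow(Add(x, Mul(4, Pow(x, 2))), 2))
Y = Rational(-56016, 289) (Y = Mul(-56016, Pow(289, -1)) = Mul(-56016, Rational(1, 289)) = Rational(-56016, 289) ≈ -193.83)
Pow(Add(Function('d')(-172), Y), -1) = Pow(Add(Mul(Pow(-172, 2), Pow(Add(1, Mul(4, -172)), 2)), Rational(-56016, 289)), -1) = Pow(Add(Mul(29584, Pow(Add(1, -688), 2)), Rational(-56016, 289)), -1) = Pow(Add(Mul(29584, Pow(-687, 2)), Rational(-56016, 289)), -1) = Pow(Add(Mul(29584, 471969), Rational(-56016, 289)), -1) = Pow(Add(13962730896, Rational(-56016, 289)), -1) = Pow(Rational(4035229172928, 289), -1) = Rational(289, 4035229172928)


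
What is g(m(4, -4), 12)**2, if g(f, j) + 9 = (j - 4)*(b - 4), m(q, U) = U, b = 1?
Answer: 1089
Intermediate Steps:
g(f, j) = 3 - 3*j (g(f, j) = -9 + (j - 4)*(1 - 4) = -9 + (-4 + j)*(-3) = -9 + (12 - 3*j) = 3 - 3*j)
g(m(4, -4), 12)**2 = (3 - 3*12)**2 = (3 - 36)**2 = (-33)**2 = 1089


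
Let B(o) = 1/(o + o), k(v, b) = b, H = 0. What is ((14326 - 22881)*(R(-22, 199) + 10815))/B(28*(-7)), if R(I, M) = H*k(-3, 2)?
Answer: 36268751400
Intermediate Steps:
R(I, M) = 0 (R(I, M) = 0*2 = 0)
B(o) = 1/(2*o)
((14326 - 22881)*(R(-22, 199) + 10815))/B(28*(-7)) = ((14326 - 22881)*(0 + 10815))/((1/(2*((28*(-7)))))) = (-8555*10815)/(((1/2)/(-196))) = -92522325/((1/2)*(-1/196)) = -92522325/(-1/392) = -92522325*(-392) = 36268751400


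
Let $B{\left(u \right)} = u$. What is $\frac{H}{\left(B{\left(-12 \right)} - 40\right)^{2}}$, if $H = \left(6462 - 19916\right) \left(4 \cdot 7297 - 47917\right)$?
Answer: $\frac{125989983}{1352} \approx 93188.0$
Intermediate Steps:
$H = 251979966$ ($H = - 13454 \left(29188 - 47917\right) = \left(-13454\right) \left(-18729\right) = 251979966$)
$\frac{H}{\left(B{\left(-12 \right)} - 40\right)^{2}} = \frac{251979966}{\left(-12 - 40\right)^{2}} = \frac{251979966}{\left(-52\right)^{2}} = \frac{251979966}{2704} = 251979966 \cdot \frac{1}{2704} = \frac{125989983}{1352}$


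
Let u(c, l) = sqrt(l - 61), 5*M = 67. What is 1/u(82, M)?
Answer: -I*sqrt(1190)/238 ≈ -0.14494*I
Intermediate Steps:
M = 67/5 (M = (1/5)*67 = 67/5 ≈ 13.400)
u(c, l) = sqrt(-61 + l)
1/u(82, M) = 1/(sqrt(-61 + 67/5)) = 1/(sqrt(-238/5)) = 1/(I*sqrt(1190)/5) = -I*sqrt(1190)/238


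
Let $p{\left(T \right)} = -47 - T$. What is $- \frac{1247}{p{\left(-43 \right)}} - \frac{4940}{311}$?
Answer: $\frac{368057}{1244} \approx 295.87$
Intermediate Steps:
$- \frac{1247}{p{\left(-43 \right)}} - \frac{4940}{311} = - \frac{1247}{-47 - -43} - \frac{4940}{311} = - \frac{1247}{-47 + 43} - \frac{4940}{311} = - \frac{1247}{-4} - \frac{4940}{311} = \left(-1247\right) \left(- \frac{1}{4}\right) - \frac{4940}{311} = \frac{1247}{4} - \frac{4940}{311} = \frac{368057}{1244}$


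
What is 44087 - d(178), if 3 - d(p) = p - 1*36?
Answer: 44226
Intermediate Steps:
d(p) = 39 - p (d(p) = 3 - (p - 1*36) = 3 - (p - 36) = 3 - (-36 + p) = 3 + (36 - p) = 39 - p)
44087 - d(178) = 44087 - (39 - 1*178) = 44087 - (39 - 178) = 44087 - 1*(-139) = 44087 + 139 = 44226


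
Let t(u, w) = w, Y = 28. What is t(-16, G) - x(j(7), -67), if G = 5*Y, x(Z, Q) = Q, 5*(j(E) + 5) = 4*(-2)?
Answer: 207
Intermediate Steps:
j(E) = -33/5 (j(E) = -5 + (4*(-2))/5 = -5 + (⅕)*(-8) = -5 - 8/5 = -33/5)
G = 140 (G = 5*28 = 140)
t(-16, G) - x(j(7), -67) = 140 - 1*(-67) = 140 + 67 = 207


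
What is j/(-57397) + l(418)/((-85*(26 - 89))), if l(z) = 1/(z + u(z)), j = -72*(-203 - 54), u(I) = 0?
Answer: -41419111163/128476870830 ≈ -0.32239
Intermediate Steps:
j = 18504 (j = -72*(-257) = 18504)
l(z) = 1/z (l(z) = 1/(z + 0) = 1/z)
j/(-57397) + l(418)/((-85*(26 - 89))) = 18504/(-57397) + 1/(418*((-85*(26 - 89)))) = 18504*(-1/57397) + 1/(418*((-85*(-63)))) = -18504/57397 + (1/418)/5355 = -18504/57397 + (1/418)*(1/5355) = -18504/57397 + 1/2238390 = -41419111163/128476870830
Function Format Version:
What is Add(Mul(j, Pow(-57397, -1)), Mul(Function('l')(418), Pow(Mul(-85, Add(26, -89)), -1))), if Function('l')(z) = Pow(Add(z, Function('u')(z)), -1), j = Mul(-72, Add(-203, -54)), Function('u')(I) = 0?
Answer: Rational(-41419111163, 128476870830) ≈ -0.32239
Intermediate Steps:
j = 18504 (j = Mul(-72, -257) = 18504)
Function('l')(z) = Pow(z, -1) (Function('l')(z) = Pow(Add(z, 0), -1) = Pow(z, -1))
Add(Mul(j, Pow(-57397, -1)), Mul(Function('l')(418), Pow(Mul(-85, Add(26, -89)), -1))) = Add(Mul(18504, Pow(-57397, -1)), Mul(Pow(418, -1), Pow(Mul(-85, Add(26, -89)), -1))) = Add(Mul(18504, Rational(-1, 57397)), Mul(Rational(1, 418), Pow(Mul(-85, -63), -1))) = Add(Rational(-18504, 57397), Mul(Rational(1, 418), Pow(5355, -1))) = Add(Rational(-18504, 57397), Mul(Rational(1, 418), Rational(1, 5355))) = Add(Rational(-18504, 57397), Rational(1, 2238390)) = Rational(-41419111163, 128476870830)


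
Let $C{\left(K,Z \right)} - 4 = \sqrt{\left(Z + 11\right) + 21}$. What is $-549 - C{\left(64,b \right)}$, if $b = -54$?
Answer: $-553 - i \sqrt{22} \approx -553.0 - 4.6904 i$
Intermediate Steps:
$C{\left(K,Z \right)} = 4 + \sqrt{32 + Z}$ ($C{\left(K,Z \right)} = 4 + \sqrt{\left(Z + 11\right) + 21} = 4 + \sqrt{\left(11 + Z\right) + 21} = 4 + \sqrt{32 + Z}$)
$-549 - C{\left(64,b \right)} = -549 - \left(4 + \sqrt{32 - 54}\right) = -549 - \left(4 + \sqrt{-22}\right) = -549 - \left(4 + i \sqrt{22}\right) = -553 - i \sqrt{22}$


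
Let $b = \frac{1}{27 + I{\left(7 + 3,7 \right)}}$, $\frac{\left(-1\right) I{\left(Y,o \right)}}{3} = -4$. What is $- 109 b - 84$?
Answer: $- \frac{3385}{39} \approx -86.795$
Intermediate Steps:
$I{\left(Y,o \right)} = 12$ ($I{\left(Y,o \right)} = \left(-3\right) \left(-4\right) = 12$)
$b = \frac{1}{39}$ ($b = \frac{1}{27 + 12} = \frac{1}{39} \approx 0.025641$)
$- 109 b - 84 = \left(-109\right) \frac{1}{39} - 84 = - \frac{109}{39} - 84 = - \frac{3385}{39}$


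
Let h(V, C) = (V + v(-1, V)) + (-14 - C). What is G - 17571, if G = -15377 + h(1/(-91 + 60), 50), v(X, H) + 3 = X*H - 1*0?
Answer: -33015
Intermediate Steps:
v(X, H) = -3 + H*X (v(X, H) = -3 + (X*H - 1*0) = -3 + (H*X + 0) = -3 + H*X)
h(V, C) = -17 - C (h(V, C) = (V + (-3 + V*(-1))) + (-14 - C) = (V + (-3 - V)) + (-14 - C) = -3 + (-14 - C) = -17 - C)
G = -15444 (G = -15377 + (-17 - 1*50) = -15377 + (-17 - 50) = -15377 - 67 = -15444)
G - 17571 = -15444 - 17571 = -33015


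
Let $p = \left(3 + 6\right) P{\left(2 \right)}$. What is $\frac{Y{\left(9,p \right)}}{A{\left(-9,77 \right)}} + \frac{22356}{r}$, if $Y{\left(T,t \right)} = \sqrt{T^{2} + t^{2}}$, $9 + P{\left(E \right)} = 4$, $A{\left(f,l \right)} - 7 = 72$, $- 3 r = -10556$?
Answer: $\frac{16767}{2639} + \frac{9 \sqrt{26}}{79} \approx 6.9344$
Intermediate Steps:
$r = \frac{10556}{3}$ ($r = \left(- \frac{1}{3}\right) \left(-10556\right) = \frac{10556}{3} \approx 3518.7$)
$A{\left(f,l \right)} = 79$ ($A{\left(f,l \right)} = 7 + 72 = 79$)
$P{\left(E \right)} = -5$ ($P{\left(E \right)} = -9 + 4 = -5$)
$p = -45$ ($p = \left(3 + 6\right) \left(-5\right) = 9 \left(-5\right) = -45$)
$\frac{Y{\left(9,p \right)}}{A{\left(-9,77 \right)}} + \frac{22356}{r} = \frac{\sqrt{9^{2} + \left(-45\right)^{2}}}{79} + \frac{22356}{\frac{10556}{3}} = \sqrt{81 + 2025} \cdot \frac{1}{79} + 22356 \cdot \frac{3}{10556} = \sqrt{2106} \cdot \frac{1}{79} + \frac{16767}{2639} = 9 \sqrt{26} \cdot \frac{1}{79} + \frac{16767}{2639} = \frac{9 \sqrt{26}}{79} + \frac{16767}{2639} = \frac{16767}{2639} + \frac{9 \sqrt{26}}{79}$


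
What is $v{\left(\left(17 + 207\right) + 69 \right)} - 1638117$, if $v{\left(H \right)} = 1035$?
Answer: $-1637082$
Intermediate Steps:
$v{\left(\left(17 + 207\right) + 69 \right)} - 1638117 = 1035 - 1638117 = -1637082$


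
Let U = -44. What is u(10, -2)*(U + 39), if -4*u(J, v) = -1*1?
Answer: -5/4 ≈ -1.2500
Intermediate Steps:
u(J, v) = 1/4 (u(J, v) = -(-1)/4 = -1/4*(-1) = 1/4)
u(10, -2)*(U + 39) = (-44 + 39)/4 = (1/4)*(-5) = -5/4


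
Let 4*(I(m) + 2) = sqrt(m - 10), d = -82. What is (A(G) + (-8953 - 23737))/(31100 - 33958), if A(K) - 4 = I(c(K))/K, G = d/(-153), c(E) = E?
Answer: 1340279/117178 - 3*I*sqrt(6154)/468712 ≈ 11.438 - 0.0005021*I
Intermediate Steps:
I(m) = -2 + sqrt(-10 + m)/4 (I(m) = -2 + sqrt(m - 10)/4 = -2 + sqrt(-10 + m)/4)
G = 82/153 (G = -82/(-153) = -82*(-1/153) = 82/153 ≈ 0.53595)
A(K) = 4 + (-2 + sqrt(-10 + K)/4)/K
(A(G) + (-8953 - 23737))/(31100 - 33958) = ((-8 + sqrt(-10 + 82/153) + 16*(82/153))/(4*(82/153)) + (-8953 - 23737))/(31100 - 33958) = ((1/4)*(153/82)*(-8 + sqrt(-1448/153) + 1312/153) - 32690)/(-2858) = ((1/4)*(153/82)*(-8 + 2*I*sqrt(6154)/51 + 1312/153) - 32690)*(-1/2858) = ((1/4)*(153/82)*(88/153 + 2*I*sqrt(6154)/51) - 32690)*(-1/2858) = ((11/41 + 3*I*sqrt(6154)/164) - 32690)*(-1/2858) = (-1340279/41 + 3*I*sqrt(6154)/164)*(-1/2858) = 1340279/117178 - 3*I*sqrt(6154)/468712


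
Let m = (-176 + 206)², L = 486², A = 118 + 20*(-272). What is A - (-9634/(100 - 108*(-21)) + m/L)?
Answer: -41310913391/7768224 ≈ -5317.9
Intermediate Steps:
A = -5322 (A = 118 - 5440 = -5322)
L = 236196
m = 900 (m = 30² = 900)
A - (-9634/(100 - 108*(-21)) + m/L) = -5322 - (-9634/(100 - 108*(-21)) + 900/236196) = -5322 - (-9634/(100 + 2268) + 900*(1/236196)) = -5322 - (-9634/2368 + 25/6561) = -5322 - (-9634*1/2368 + 25/6561) = -5322 - (-4817/1184 + 25/6561) = -5322 - 1*(-31574737/7768224) = -5322 + 31574737/7768224 = -41310913391/7768224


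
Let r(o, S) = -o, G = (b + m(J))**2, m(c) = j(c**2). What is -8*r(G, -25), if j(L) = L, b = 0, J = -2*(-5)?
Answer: 80000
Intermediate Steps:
J = 10
m(c) = c**2
G = 10000 (G = (0 + 10**2)**2 = (0 + 100)**2 = 100**2 = 10000)
-8*r(G, -25) = -(-8)*10000 = -8*(-10000) = 80000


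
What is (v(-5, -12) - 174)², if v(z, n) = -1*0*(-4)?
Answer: 30276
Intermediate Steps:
v(z, n) = 0 (v(z, n) = 0*(-4) = 0)
(v(-5, -12) - 174)² = (0 - 174)² = (-174)² = 30276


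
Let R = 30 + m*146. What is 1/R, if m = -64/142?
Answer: -71/2542 ≈ -0.027931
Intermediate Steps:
m = -32/71 (m = -64*1/142 = -32/71 ≈ -0.45070)
R = -2542/71 (R = 30 - 32/71*146 = 30 - 4672/71 = -2542/71 ≈ -35.803)
1/R = 1/(-2542/71) = -71/2542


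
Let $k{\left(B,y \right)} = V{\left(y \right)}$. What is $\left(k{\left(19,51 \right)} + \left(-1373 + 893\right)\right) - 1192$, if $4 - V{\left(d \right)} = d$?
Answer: $-1719$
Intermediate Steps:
$V{\left(d \right)} = 4 - d$
$k{\left(B,y \right)} = 4 - y$
$\left(k{\left(19,51 \right)} + \left(-1373 + 893\right)\right) - 1192 = \left(\left(4 - 51\right) + \left(-1373 + 893\right)\right) - 1192 = \left(\left(4 - 51\right) - 480\right) - 1192 = \left(-47 - 480\right) - 1192 = -527 - 1192 = -1719$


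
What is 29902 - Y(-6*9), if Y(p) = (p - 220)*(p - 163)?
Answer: -29556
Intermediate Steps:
Y(p) = (-220 + p)*(-163 + p)
29902 - Y(-6*9) = 29902 - (35860 + (-6*9)² - (-2298)*9) = 29902 - (35860 + (-54)² - 383*(-54)) = 29902 - (35860 + 2916 + 20682) = 29902 - 1*59458 = 29902 - 59458 = -29556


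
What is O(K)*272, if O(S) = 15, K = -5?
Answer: 4080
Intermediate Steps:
O(K)*272 = 15*272 = 4080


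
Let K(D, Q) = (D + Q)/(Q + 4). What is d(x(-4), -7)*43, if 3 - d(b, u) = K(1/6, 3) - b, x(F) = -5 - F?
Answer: 2795/42 ≈ 66.548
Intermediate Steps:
K(D, Q) = (D + Q)/(4 + Q)
d(b, u) = 107/42 + b (d(b, u) = 3 - ((1/6 + 3)/(4 + 3) - b) = 3 - ((⅙ + 3)/7 - b) = 3 - ((⅐)*(19/6) - b) = 3 - (19/42 - b) = 3 + (-19/42 + b) = 107/42 + b)
d(x(-4), -7)*43 = (107/42 + (-5 - 1*(-4)))*43 = (107/42 + (-5 + 4))*43 = (107/42 - 1)*43 = (65/42)*43 = 2795/42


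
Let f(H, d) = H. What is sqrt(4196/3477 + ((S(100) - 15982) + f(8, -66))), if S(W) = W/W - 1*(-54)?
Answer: I*sqrt(192438622659)/3477 ≈ 126.17*I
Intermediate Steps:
S(W) = 55 (S(W) = 1 + 54 = 55)
sqrt(4196/3477 + ((S(100) - 15982) + f(8, -66))) = sqrt(4196/3477 + ((55 - 15982) + 8)) = sqrt(4196*(1/3477) + (-15927 + 8)) = sqrt(4196/3477 - 15919) = sqrt(-55346167/3477) = I*sqrt(192438622659)/3477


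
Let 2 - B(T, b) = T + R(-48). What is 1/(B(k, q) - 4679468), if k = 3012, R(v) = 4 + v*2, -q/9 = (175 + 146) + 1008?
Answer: -1/4682386 ≈ -2.1357e-7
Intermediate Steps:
q = -11961 (q = -9*((175 + 146) + 1008) = -9*(321 + 1008) = -9*1329 = -11961)
R(v) = 4 + 2*v
B(T, b) = 94 - T (B(T, b) = 2 - (T + (4 + 2*(-48))) = 2 - (T + (4 - 96)) = 2 - (T - 92) = 2 - (-92 + T) = 2 + (92 - T) = 94 - T)
1/(B(k, q) - 4679468) = 1/((94 - 1*3012) - 4679468) = 1/((94 - 3012) - 4679468) = 1/(-2918 - 4679468) = 1/(-4682386) = -1/4682386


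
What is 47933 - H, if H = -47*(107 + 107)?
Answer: 57991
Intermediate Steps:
H = -10058 (H = -47*214 = -10058)
47933 - H = 47933 - 1*(-10058) = 47933 + 10058 = 57991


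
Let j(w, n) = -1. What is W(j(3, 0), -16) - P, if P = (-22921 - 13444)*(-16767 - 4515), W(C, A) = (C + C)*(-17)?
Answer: -773919896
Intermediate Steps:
W(C, A) = -34*C (W(C, A) = (2*C)*(-17) = -34*C)
P = 773919930 (P = -36365*(-21282) = 773919930)
W(j(3, 0), -16) - P = -34*(-1) - 1*773919930 = 34 - 773919930 = -773919896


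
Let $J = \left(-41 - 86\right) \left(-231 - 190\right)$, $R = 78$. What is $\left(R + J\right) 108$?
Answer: $5782860$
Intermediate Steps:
$J = 53467$ ($J = \left(-127\right) \left(-421\right) = 53467$)
$\left(R + J\right) 108 = \left(78 + 53467\right) 108 = 53545 \cdot 108 = 5782860$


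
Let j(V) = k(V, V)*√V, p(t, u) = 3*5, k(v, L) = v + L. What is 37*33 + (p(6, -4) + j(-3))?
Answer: 1236 - 6*I*√3 ≈ 1236.0 - 10.392*I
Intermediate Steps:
k(v, L) = L + v
p(t, u) = 15
j(V) = 2*V^(3/2) (j(V) = (V + V)*√V = (2*V)*√V = 2*V^(3/2))
37*33 + (p(6, -4) + j(-3)) = 37*33 + (15 + 2*(-3)^(3/2)) = 1221 + (15 + 2*(-3*I*√3)) = 1221 + (15 - 6*I*√3) = 1236 - 6*I*√3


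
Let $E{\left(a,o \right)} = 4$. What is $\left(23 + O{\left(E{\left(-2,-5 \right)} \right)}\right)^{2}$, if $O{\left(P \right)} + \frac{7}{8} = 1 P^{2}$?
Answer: $\frac{93025}{64} \approx 1453.5$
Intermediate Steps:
$O{\left(P \right)} = - \frac{7}{8} + P^{2}$ ($O{\left(P \right)} = - \frac{7}{8} + 1 P^{2} = - \frac{7}{8} + P^{2}$)
$\left(23 + O{\left(E{\left(-2,-5 \right)} \right)}\right)^{2} = \left(23 - \left(\frac{7}{8} - 4^{2}\right)\right)^{2} = \left(23 + \left(- \frac{7}{8} + 16\right)\right)^{2} = \left(23 + \frac{121}{8}\right)^{2} = \left(\frac{305}{8}\right)^{2} = \frac{93025}{64}$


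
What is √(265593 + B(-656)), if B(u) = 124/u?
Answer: √1785846061/82 ≈ 515.36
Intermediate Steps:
√(265593 + B(-656)) = √(265593 + 124/(-656)) = √(265593 + 124*(-1/656)) = √(265593 - 31/164) = √(43557221/164) = √1785846061/82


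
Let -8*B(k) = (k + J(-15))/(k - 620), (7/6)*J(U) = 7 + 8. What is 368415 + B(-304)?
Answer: 9531631861/25872 ≈ 3.6842e+5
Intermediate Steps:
J(U) = 90/7 (J(U) = 6*(7 + 8)/7 = (6/7)*15 = 90/7)
B(k) = -(90/7 + k)/(8*(-620 + k)) (B(k) = -(k + 90/7)/(8*(k - 620)) = -(90/7 + k)/(8*(-620 + k)))
368415 + B(-304) = 368415 + (-90 - 7*(-304))/(56*(-620 - 304)) = 368415 + (1/56)*(-90 + 2128)/(-924) = 368415 + (1/56)*(-1/924)*2038 = 368415 - 1019/25872 = 9531631861/25872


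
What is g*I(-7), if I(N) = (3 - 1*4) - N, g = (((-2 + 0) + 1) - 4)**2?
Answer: 150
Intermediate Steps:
g = 25 (g = ((-2 + 1) - 4)**2 = (-1 - 4)**2 = (-5)**2 = 25)
I(N) = -1 - N (I(N) = (3 - 4) - N = -1 - N)
g*I(-7) = 25*(-1 - 1*(-7)) = 25*(-1 + 7) = 25*6 = 150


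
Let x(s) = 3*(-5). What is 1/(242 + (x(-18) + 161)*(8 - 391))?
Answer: -1/55676 ≈ -1.7961e-5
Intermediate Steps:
x(s) = -15
1/(242 + (x(-18) + 161)*(8 - 391)) = 1/(242 + (-15 + 161)*(8 - 391)) = 1/(242 + 146*(-383)) = 1/(242 - 55918) = 1/(-55676) = -1/55676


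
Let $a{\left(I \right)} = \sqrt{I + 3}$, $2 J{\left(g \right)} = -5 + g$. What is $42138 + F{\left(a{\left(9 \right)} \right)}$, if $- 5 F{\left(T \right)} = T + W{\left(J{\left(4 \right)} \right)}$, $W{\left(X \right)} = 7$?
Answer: $\frac{210683}{5} - \frac{2 \sqrt{3}}{5} \approx 42136.0$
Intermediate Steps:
$J{\left(g \right)} = - \frac{5}{2} + \frac{g}{2}$ ($J{\left(g \right)} = \frac{-5 + g}{2} = - \frac{5}{2} + \frac{g}{2}$)
$a{\left(I \right)} = \sqrt{3 + I}$
$F{\left(T \right)} = - \frac{7}{5} - \frac{T}{5}$ ($F{\left(T \right)} = - \frac{T + 7}{5} = - \frac{7 + T}{5} = - \frac{7}{5} - \frac{T}{5}$)
$42138 + F{\left(a{\left(9 \right)} \right)} = 42138 - \left(\frac{7}{5} + \frac{\sqrt{3 + 9}}{5}\right) = 42138 - \left(\frac{7}{5} + \frac{\sqrt{12}}{5}\right) = 42138 - \left(\frac{7}{5} + \frac{2 \sqrt{3}}{5}\right) = \frac{210683}{5} - \frac{2 \sqrt{3}}{5}$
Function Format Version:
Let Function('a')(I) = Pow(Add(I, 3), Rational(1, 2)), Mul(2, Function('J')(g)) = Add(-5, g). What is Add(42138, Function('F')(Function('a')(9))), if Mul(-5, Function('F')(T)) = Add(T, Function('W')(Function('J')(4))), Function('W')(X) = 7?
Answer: Add(Rational(210683, 5), Mul(Rational(-2, 5), Pow(3, Rational(1, 2)))) ≈ 42136.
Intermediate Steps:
Function('J')(g) = Add(Rational(-5, 2), Mul(Rational(1, 2), g)) (Function('J')(g) = Mul(Rational(1, 2), Add(-5, g)) = Add(Rational(-5, 2), Mul(Rational(1, 2), g)))
Function('a')(I) = Pow(Add(3, I), Rational(1, 2))
Function('F')(T) = Add(Rational(-7, 5), Mul(Rational(-1, 5), T)) (Function('F')(T) = Mul(Rational(-1, 5), Add(T, 7)) = Mul(Rational(-1, 5), Add(7, T)) = Add(Rational(-7, 5), Mul(Rational(-1, 5), T)))
Add(42138, Function('F')(Function('a')(9))) = Add(42138, Add(Rational(-7, 5), Mul(Rational(-1, 5), Pow(Add(3, 9), Rational(1, 2))))) = Add(42138, Add(Rational(-7, 5), Mul(Rational(-1, 5), Pow(12, Rational(1, 2))))) = Add(42138, Add(Rational(-7, 5), Mul(Rational(-1, 5), Mul(2, Pow(3, Rational(1, 2)))))) = Add(42138, Add(Rational(-7, 5), Mul(Rational(-2, 5), Pow(3, Rational(1, 2))))) = Add(Rational(210683, 5), Mul(Rational(-2, 5), Pow(3, Rational(1, 2))))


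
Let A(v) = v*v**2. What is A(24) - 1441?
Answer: 12383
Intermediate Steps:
A(v) = v**3
A(24) - 1441 = 24**3 - 1441 = 13824 - 1441 = 12383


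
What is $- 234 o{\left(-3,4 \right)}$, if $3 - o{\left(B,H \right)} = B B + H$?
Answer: $2340$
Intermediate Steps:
$o{\left(B,H \right)} = 3 - H - B^{2}$ ($o{\left(B,H \right)} = 3 - \left(B B + H\right) = 3 - \left(B^{2} + H\right) = 3 - \left(H + B^{2}\right) = 3 - H - B^{2}$)
$- 234 o{\left(-3,4 \right)} = - 234 \left(3 - 4 - \left(-3\right)^{2}\right) = - 234 \left(3 - 4 - 9\right) = \left(-234\right) \left(-10\right) = 2340$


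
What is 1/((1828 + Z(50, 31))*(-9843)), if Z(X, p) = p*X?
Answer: -1/33249654 ≈ -3.0076e-8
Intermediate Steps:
Z(X, p) = X*p
1/((1828 + Z(50, 31))*(-9843)) = 1/((1828 + 50*31)*(-9843)) = -1/9843/(1828 + 1550) = -1/9843/3378 = (1/3378)*(-1/9843) = -1/33249654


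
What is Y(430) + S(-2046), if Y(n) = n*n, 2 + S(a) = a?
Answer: 182852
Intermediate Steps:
S(a) = -2 + a
Y(n) = n**2
Y(430) + S(-2046) = 430**2 + (-2 - 2046) = 184900 - 2048 = 182852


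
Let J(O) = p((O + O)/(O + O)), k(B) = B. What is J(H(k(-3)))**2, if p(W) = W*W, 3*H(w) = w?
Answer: 1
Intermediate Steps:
H(w) = w/3
p(W) = W**2
J(O) = 1 (J(O) = ((O + O)/(O + O))**2 = ((2*O)/((2*O)))**2 = ((2*O)*(1/(2*O)))**2 = 1**2 = 1)
J(H(k(-3)))**2 = 1**2 = 1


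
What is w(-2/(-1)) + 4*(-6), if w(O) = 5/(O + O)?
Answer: -91/4 ≈ -22.750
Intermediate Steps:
w(O) = 5/(2*O) (w(O) = 5/((2*O)) = 5*(1/(2*O)) = 5/(2*O))
w(-2/(-1)) + 4*(-6) = 5/(2*((-2/(-1)))) + 4*(-6) = 5/(2*((-2*(-1)))) - 24 = (5/2)/2 - 24 = (5/2)*(1/2) - 24 = 5/4 - 24 = -91/4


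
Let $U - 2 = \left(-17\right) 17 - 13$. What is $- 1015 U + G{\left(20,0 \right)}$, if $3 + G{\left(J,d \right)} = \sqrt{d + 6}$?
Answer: $304497 + \sqrt{6} \approx 3.045 \cdot 10^{5}$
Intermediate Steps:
$G{\left(J,d \right)} = -3 + \sqrt{6 + d}$ ($G{\left(J,d \right)} = -3 + \sqrt{d + 6} = -3 + \sqrt{6 + d}$)
$U = -300$ ($U = 2 - 302 = -300$)
$- 1015 U + G{\left(20,0 \right)} = \left(-1015\right) \left(-300\right) - \left(3 - \sqrt{6 + 0}\right) = 304500 - \left(3 - \sqrt{6}\right) = 304497 + \sqrt{6}$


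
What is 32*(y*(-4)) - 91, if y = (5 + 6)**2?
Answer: -15579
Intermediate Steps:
y = 121 (y = 11**2 = 121)
32*(y*(-4)) - 91 = 32*(121*(-4)) - 91 = 32*(-484) - 91 = -15488 - 91 = -15579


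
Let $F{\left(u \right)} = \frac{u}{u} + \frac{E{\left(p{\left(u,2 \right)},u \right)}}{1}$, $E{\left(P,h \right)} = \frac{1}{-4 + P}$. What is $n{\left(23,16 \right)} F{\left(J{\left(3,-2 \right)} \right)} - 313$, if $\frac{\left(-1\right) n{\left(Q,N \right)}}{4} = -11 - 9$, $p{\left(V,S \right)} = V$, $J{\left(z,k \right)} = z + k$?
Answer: $- \frac{779}{3} \approx -259.67$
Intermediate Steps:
$J{\left(z,k \right)} = k + z$
$F{\left(u \right)} = 1 + \frac{1}{-4 + u}$ ($F{\left(u \right)} = \frac{u}{u} + \frac{1}{\left(-4 + u\right) 1} = 1 + \frac{1}{-4 + u} 1 = 1 + \frac{1}{-4 + u}$)
$n{\left(Q,N \right)} = 80$ ($n{\left(Q,N \right)} = - 4 \left(-11 - 9\right) = \left(-4\right) \left(-20\right) = 80$)
$n{\left(23,16 \right)} F{\left(J{\left(3,-2 \right)} \right)} - 313 = 80 \frac{-3 + \left(-2 + 3\right)}{-4 + \left(-2 + 3\right)} - 313 = 80 \frac{-3 + 1}{-4 + 1} - 313 = 80 \frac{1}{-3} \left(-2\right) - 313 = 80 \left(\left(- \frac{1}{3}\right) \left(-2\right)\right) - 313 = 80 \cdot \frac{2}{3} - 313 = \frac{160}{3} - 313 = - \frac{779}{3}$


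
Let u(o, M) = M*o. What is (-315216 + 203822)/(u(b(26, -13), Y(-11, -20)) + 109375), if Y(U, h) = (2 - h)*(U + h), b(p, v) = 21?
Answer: -111394/95053 ≈ -1.1719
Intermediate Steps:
(-315216 + 203822)/(u(b(26, -13), Y(-11, -20)) + 109375) = (-315216 + 203822)/((-1*(-20)**2 + 2*(-11) + 2*(-20) - 1*(-11)*(-20))*21 + 109375) = -111394/((-1*400 - 22 - 40 - 220)*21 + 109375) = -111394/((-400 - 22 - 40 - 220)*21 + 109375) = -111394/(-682*21 + 109375) = -111394/(-14322 + 109375) = -111394/95053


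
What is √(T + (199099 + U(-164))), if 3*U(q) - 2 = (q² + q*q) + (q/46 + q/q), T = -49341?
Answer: √88707205/23 ≈ 409.50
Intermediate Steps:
U(q) = 1 + q/138 + 2*q²/3 (U(q) = ⅔ + ((q² + q*q) + (q/46 + q/q))/3 = ⅔ + ((q² + q²) + (q*(1/46) + 1))/3 = ⅔ + (2*q² + (q/46 + 1))/3 = ⅔ + (2*q² + (1 + q/46))/3 = ⅔ + (1 + 2*q² + q/46)/3 = ⅔ + (⅓ + q/138 + 2*q²/3) = 1 + q/138 + 2*q²/3)
√(T + (199099 + U(-164))) = √(-49341 + (199099 + (1 + (1/138)*(-164) + (⅔)*(-164)²))) = √(-49341 + (199099 + (1 - 82/69 + (⅔)*26896))) = √(-49341 + (199099 + (1 - 82/69 + 53792/3))) = √(-49341 + (199099 + 412401/23)) = √(-49341 + 4991678/23) = √(3856835/23) = √88707205/23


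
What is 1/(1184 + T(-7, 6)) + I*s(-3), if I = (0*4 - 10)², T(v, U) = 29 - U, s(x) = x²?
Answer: 1086301/1207 ≈ 900.00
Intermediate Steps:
I = 100 (I = (0 - 10)² = (-10)² = 100)
1/(1184 + T(-7, 6)) + I*s(-3) = 1/(1184 + (29 - 1*6)) + 100*(-3)² = 1/(1184 + (29 - 6)) + 100*9 = 1/(1184 + 23) + 900 = 1/1207 + 900 = 1086301/1207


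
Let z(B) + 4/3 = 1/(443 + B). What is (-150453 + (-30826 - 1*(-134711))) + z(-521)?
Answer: -1210803/26 ≈ -46569.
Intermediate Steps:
z(B) = -4/3 + 1/(443 + B)
(-150453 + (-30826 - 1*(-134711))) + z(-521) = (-150453 + (-30826 - 1*(-134711))) + (-1769 - 4*(-521))/(3*(443 - 521)) = (-150453 + (-30826 + 134711)) + (⅓)*(-1769 + 2084)/(-78) = (-150453 + 103885) + (⅓)*(-1/78)*315 = -46568 - 35/26 = -1210803/26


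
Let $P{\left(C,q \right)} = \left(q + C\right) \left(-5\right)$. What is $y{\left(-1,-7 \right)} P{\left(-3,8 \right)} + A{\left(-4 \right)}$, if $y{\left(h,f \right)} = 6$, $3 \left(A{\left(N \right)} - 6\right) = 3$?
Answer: $-143$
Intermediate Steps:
$A{\left(N \right)} = 7$ ($A{\left(N \right)} = 6 + \frac{1}{3} \cdot 3 = 6 + 1 = 7$)
$P{\left(C,q \right)} = - 5 C - 5 q$ ($P{\left(C,q \right)} = \left(C + q\right) \left(-5\right) = - 5 C - 5 q$)
$y{\left(-1,-7 \right)} P{\left(-3,8 \right)} + A{\left(-4 \right)} = 6 \left(\left(-5\right) \left(-3\right) - 40\right) + 7 = 6 \left(15 - 40\right) + 7 = 6 \left(-25\right) + 7 = -150 + 7 = -143$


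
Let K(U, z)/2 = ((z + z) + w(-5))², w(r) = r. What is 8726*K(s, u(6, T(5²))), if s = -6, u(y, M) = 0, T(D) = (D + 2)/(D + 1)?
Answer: 436300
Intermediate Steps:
T(D) = (2 + D)/(1 + D)
K(U, z) = 2*(-5 + 2*z)² (K(U, z) = 2*((z + z) - 5)² = 2*(2*z - 5)² = 2*(-5 + 2*z)²)
8726*K(s, u(6, T(5²))) = 8726*(2*(-5 + 2*0)²) = 8726*(2*(-5 + 0)²) = 8726*(2*(-5)²) = 8726*(2*25) = 8726*50 = 436300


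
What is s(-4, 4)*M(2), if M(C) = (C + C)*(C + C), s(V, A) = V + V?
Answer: -128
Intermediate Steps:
s(V, A) = 2*V
M(C) = 4*C² (M(C) = (2*C)*(2*C) = 4*C²)
s(-4, 4)*M(2) = (2*(-4))*(4*2²) = -32*4 = -8*16 = -128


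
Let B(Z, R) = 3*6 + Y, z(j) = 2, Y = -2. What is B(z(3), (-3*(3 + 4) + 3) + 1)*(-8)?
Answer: -128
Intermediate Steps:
B(Z, R) = 16 (B(Z, R) = 3*6 - 2 = 18 - 2 = 16)
B(z(3), (-3*(3 + 4) + 3) + 1)*(-8) = 16*(-8) = -128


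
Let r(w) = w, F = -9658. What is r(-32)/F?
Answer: 16/4829 ≈ 0.0033133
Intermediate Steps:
r(-32)/F = -32/(-9658) = -32*(-1/9658) = 16/4829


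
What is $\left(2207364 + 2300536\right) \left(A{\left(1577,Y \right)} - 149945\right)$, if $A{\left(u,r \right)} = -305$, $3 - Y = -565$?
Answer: $-677311975000$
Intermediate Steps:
$Y = 568$ ($Y = 3 - -565 = 3 + 565 = 568$)
$\left(2207364 + 2300536\right) \left(A{\left(1577,Y \right)} - 149945\right) = \left(2207364 + 2300536\right) \left(-305 - 149945\right) = 4507900 \left(-150250\right) = -677311975000$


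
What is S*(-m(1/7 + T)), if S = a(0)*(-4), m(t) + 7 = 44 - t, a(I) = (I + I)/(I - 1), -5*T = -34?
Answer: 0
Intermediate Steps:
T = 34/5 (T = -⅕*(-34) = 34/5 ≈ 6.8000)
a(I) = 2*I/(-1 + I) (a(I) = (2*I)/(-1 + I) = 2*I/(-1 + I))
m(t) = 37 - t (m(t) = -7 + (44 - t) = 37 - t)
S = 0 (S = (2*0/(-1 + 0))*(-4) = (2*0/(-1))*(-4) = (2*0*(-1))*(-4) = 0*(-4) = 0)
S*(-m(1/7 + T)) = 0*(-(37 - (1/7 + 34/5))) = 0*(-(37 - (⅐ + 34/5))) = 0*(-(37 - 1*243/35)) = 0*(-(37 - 243/35)) = 0*(-1*1052/35) = 0*(-1052/35) = 0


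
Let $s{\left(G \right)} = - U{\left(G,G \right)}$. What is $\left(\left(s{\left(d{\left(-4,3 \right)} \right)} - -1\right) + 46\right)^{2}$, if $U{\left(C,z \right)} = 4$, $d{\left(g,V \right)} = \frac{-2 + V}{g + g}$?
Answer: $1849$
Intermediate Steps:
$d{\left(g,V \right)} = \frac{-2 + V}{2 g}$
$s{\left(G \right)} = -4$ ($s{\left(G \right)} = \left(-1\right) 4 = -4$)
$\left(\left(s{\left(d{\left(-4,3 \right)} \right)} - -1\right) + 46\right)^{2} = \left(\left(-4 - -1\right) + 46\right)^{2} = \left(\left(-4 + 1\right) + 46\right)^{2} = \left(-3 + 46\right)^{2} = 43^{2} = 1849$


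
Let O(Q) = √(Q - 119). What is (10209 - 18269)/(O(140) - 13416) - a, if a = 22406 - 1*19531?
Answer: -34490689511/11999269 + 1612*√21/35997807 ≈ -2874.4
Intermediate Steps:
O(Q) = √(-119 + Q)
a = 2875 (a = 22406 - 19531 = 2875)
(10209 - 18269)/(O(140) - 13416) - a = (10209 - 18269)/(√(-119 + 140) - 13416) - 1*2875 = -8060/(√21 - 13416) - 2875 = -8060/(-13416 + √21) - 2875 = -2875 - 8060/(-13416 + √21)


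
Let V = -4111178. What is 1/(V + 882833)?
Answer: -1/3228345 ≈ -3.0976e-7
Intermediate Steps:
1/(V + 882833) = 1/(-4111178 + 882833) = 1/(-3228345) = -1/3228345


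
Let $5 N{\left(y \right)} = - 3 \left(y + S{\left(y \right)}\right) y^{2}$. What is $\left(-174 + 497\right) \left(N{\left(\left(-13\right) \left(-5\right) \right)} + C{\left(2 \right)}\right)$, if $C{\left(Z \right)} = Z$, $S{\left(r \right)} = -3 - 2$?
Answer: $-49127654$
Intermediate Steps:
$S{\left(r \right)} = -5$ ($S{\left(r \right)} = -3 - 2 = -5$)
$N{\left(y \right)} = \frac{y^{2} \left(15 - 3 y\right)}{5}$ ($N{\left(y \right)} = \frac{- 3 \left(y - 5\right) y^{2}}{5} = \frac{- 3 \left(-5 + y\right) y^{2}}{5} = \frac{\left(15 - 3 y\right) y^{2}}{5} = \frac{y^{2} \left(15 - 3 y\right)}{5}$)
$\left(-174 + 497\right) \left(N{\left(\left(-13\right) \left(-5\right) \right)} + C{\left(2 \right)}\right) = \left(-174 + 497\right) \left(\frac{3 \left(\left(-13\right) \left(-5\right)\right)^{2} \left(5 - \left(-13\right) \left(-5\right)\right)}{5} + 2\right) = 323 \left(\frac{3 \cdot 65^{2} \left(5 - 65\right)}{5} + 2\right) = 323 \left(\frac{3}{5} \cdot 4225 \left(5 - 65\right) + 2\right) = 323 \left(\frac{3}{5} \cdot 4225 \left(-60\right) + 2\right) = 323 \left(-152100 + 2\right) = 323 \left(-152098\right) = -49127654$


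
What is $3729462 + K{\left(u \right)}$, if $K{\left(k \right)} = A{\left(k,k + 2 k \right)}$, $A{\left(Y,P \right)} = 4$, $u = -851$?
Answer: $3729466$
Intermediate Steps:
$K{\left(k \right)} = 4$
$3729462 + K{\left(u \right)} = 3729462 + 4 = 3729466$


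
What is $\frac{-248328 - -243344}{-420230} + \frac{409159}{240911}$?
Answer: $\frac{86570793497}{50619014765} \approx 1.7102$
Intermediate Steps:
$\frac{-248328 - -243344}{-420230} + \frac{409159}{240911} = \left(-248328 + 243344\right) \left(- \frac{1}{420230}\right) + 409159 \cdot \frac{1}{240911} = \left(-4984\right) \left(- \frac{1}{420230}\right) + \frac{409159}{240911} = \frac{2492}{210115} + \frac{409159}{240911} = \frac{86570793497}{50619014765}$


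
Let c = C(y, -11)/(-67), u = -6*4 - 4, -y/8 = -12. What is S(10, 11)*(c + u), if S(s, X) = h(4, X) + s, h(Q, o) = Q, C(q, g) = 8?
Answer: -26376/67 ≈ -393.67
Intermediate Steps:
y = 96 (y = -8*(-12) = 96)
S(s, X) = 4 + s
u = -28 (u = -24 - 4 = -28)
c = -8/67 (c = 8/(-67) = 8*(-1/67) = -8/67 ≈ -0.11940)
S(10, 11)*(c + u) = (4 + 10)*(-8/67 - 28) = 14*(-1884/67) = -26376/67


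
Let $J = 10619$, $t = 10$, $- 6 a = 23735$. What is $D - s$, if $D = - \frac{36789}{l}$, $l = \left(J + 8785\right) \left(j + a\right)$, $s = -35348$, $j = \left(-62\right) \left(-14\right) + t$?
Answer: $\frac{703687706511}{19907426} \approx 35348.0$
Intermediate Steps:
$a = - \frac{23735}{6}$ ($a = \left(- \frac{1}{6}\right) 23735 = - \frac{23735}{6} \approx -3955.8$)
$j = 878$ ($j = \left(-62\right) \left(-14\right) + 10 = 868 + 10 = 878$)
$l = -59722278$ ($l = \left(10619 + 8785\right) \left(878 - \frac{23735}{6}\right) = 19404 \left(- \frac{18467}{6}\right) = -59722278$)
$D = \frac{12263}{19907426}$ ($D = - \frac{36789}{-59722278} = \left(-36789\right) \left(- \frac{1}{59722278}\right) = \frac{12263}{19907426} \approx 0.000616$)
$D - s = \frac{12263}{19907426} - -35348 = \frac{12263}{19907426} + 35348 = \frac{703687706511}{19907426}$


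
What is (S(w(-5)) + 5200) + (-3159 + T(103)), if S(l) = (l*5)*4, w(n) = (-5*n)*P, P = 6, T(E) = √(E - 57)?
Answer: 5041 + √46 ≈ 5047.8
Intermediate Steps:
T(E) = √(-57 + E)
w(n) = -30*n (w(n) = -5*n*6 = -30*n)
S(l) = 20*l (S(l) = (5*l)*4 = 20*l)
(S(w(-5)) + 5200) + (-3159 + T(103)) = (20*(-30*(-5)) + 5200) + (-3159 + √(-57 + 103)) = (20*150 + 5200) + (-3159 + √46) = (3000 + 5200) + (-3159 + √46) = 8200 + (-3159 + √46) = 5041 + √46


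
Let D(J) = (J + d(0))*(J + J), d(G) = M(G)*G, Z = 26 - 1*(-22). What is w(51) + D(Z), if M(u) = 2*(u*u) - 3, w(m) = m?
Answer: 4659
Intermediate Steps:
M(u) = -3 + 2*u² (M(u) = 2*u² - 3 = -3 + 2*u²)
Z = 48 (Z = 26 + 22 = 48)
d(G) = G*(-3 + 2*G²) (d(G) = (-3 + 2*G²)*G = G*(-3 + 2*G²))
D(J) = 2*J² (D(J) = (J + 0*(-3 + 2*0²))*(J + J) = (J + 0*(-3 + 2*0))*(2*J) = (J + 0*(-3 + 0))*(2*J) = (J + 0*(-3))*(2*J) = (J + 0)*(2*J) = J*(2*J) = 2*J²)
w(51) + D(Z) = 51 + 2*48² = 51 + 2*2304 = 51 + 4608 = 4659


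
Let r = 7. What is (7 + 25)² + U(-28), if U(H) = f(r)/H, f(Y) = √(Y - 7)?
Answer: 1024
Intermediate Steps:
f(Y) = √(-7 + Y)
U(H) = 0 (U(H) = √(-7 + 7)/H = √0/H = 0/H = 0)
(7 + 25)² + U(-28) = (7 + 25)² + 0 = 32² + 0 = 1024 + 0 = 1024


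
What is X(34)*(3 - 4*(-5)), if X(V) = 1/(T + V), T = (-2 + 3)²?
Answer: 23/35 ≈ 0.65714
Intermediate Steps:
T = 1 (T = 1² = 1)
X(V) = 1/(1 + V)
X(34)*(3 - 4*(-5)) = (3 - 4*(-5))/(1 + 34) = (3 + 20)/35 = (1/35)*23 = 23/35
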